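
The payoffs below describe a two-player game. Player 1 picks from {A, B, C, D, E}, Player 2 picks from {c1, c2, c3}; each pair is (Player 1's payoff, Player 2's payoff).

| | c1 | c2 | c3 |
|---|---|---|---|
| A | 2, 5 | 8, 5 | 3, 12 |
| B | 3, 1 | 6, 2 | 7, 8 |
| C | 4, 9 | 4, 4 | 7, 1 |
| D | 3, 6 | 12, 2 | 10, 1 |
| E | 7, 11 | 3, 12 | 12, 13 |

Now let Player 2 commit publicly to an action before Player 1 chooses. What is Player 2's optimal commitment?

c3

Work backward from Player 1's decision.
- c1 → Player 1 plays E (best of 2, 3, 4, 3, 7); Player 2 gets 11.
- c2 → Player 1 plays D (best of 8, 6, 4, 12, 3); Player 2 gets 2.
- c3 → Player 1 plays E (best of 3, 7, 7, 10, 12); Player 2 gets 13.
Among 11, 2, 13, the best is 13 at c3. Subgame-perfect outcome: (E, c3) with payoffs (12, 13).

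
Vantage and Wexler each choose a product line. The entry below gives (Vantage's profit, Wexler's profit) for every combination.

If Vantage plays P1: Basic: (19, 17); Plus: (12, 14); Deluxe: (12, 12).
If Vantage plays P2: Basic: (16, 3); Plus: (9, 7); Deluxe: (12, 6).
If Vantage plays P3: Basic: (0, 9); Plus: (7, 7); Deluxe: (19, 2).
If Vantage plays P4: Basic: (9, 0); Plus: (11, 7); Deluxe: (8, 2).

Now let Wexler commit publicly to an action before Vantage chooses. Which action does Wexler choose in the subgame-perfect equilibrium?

Basic

Work backward from Vantage's decision.
- Basic: Vantage compares 19, 16, 0, 9 and picks P1; Wexler would get 17.
- Plus: Vantage compares 12, 9, 7, 11 and picks P1; Wexler would get 14.
- Deluxe: Vantage compares 12, 12, 19, 8 and picks P3; Wexler would get 2.
Wexler's induced payoffs are 17, 14, 2, so Wexler commits to Basic. Subgame-perfect outcome: (P1, Basic) with payoffs (19, 17).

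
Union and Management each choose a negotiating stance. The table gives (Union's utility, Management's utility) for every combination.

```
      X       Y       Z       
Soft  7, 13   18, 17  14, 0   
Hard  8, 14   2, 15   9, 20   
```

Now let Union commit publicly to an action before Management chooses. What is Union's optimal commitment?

Work backward from Management's decision.
- Soft: Management compares 13, 17, 0 and picks Y; Union would get 18.
- Hard: Management compares 14, 15, 20 and picks Z; Union would get 9.
Among 18, 9, the best is 18 at Soft. Subgame-perfect outcome: (Soft, Y) with payoffs (18, 17).

Soft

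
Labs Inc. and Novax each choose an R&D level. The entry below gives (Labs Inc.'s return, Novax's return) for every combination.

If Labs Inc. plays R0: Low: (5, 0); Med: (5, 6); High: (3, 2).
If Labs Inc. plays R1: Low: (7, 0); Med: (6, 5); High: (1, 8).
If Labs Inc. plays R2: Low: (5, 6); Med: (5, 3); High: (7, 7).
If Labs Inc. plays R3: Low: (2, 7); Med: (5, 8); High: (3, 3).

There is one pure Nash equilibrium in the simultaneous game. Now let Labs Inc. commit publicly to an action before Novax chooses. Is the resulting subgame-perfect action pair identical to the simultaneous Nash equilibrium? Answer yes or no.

Backward induction with Labs Inc. moving first.
- R0: BR = Med, leader payoff 5.
- R1: BR = High, leader payoff 1.
- R2: BR = High, leader payoff 7.
- R3: BR = Med, leader payoff 5.
Among 5, 1, 7, 5, the best is 7 at R2. Subgame-perfect outcome: (R2, High) with payoffs (7, 7).
Under simultaneous play:
Labs Inc.'s best replies: Low→R1; Med→R1; High→R2.
Novax's best replies: R0→Med; R1→High; R2→High; R3→Med.
The unique mutual best reply is (R2, High), giving (7, 7).
Sequential outcome (R2, High) coincides with the Nash profile (R2, High).

yes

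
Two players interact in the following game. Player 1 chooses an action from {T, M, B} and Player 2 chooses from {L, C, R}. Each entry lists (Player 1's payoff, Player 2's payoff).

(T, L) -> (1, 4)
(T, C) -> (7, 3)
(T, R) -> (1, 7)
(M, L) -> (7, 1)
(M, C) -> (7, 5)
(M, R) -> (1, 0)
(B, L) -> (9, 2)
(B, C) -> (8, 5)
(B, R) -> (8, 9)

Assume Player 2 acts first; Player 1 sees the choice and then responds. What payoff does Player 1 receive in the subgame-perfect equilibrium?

8

Backward induction with Player 2 moving first.
- L: BR = B, leader payoff 2.
- C: BR = B, leader payoff 5.
- R: BR = B, leader payoff 9.
Player 2's induced payoffs are 2, 5, 9, so Player 2 commits to R. Subgame-perfect outcome: (B, R) with payoffs (8, 9).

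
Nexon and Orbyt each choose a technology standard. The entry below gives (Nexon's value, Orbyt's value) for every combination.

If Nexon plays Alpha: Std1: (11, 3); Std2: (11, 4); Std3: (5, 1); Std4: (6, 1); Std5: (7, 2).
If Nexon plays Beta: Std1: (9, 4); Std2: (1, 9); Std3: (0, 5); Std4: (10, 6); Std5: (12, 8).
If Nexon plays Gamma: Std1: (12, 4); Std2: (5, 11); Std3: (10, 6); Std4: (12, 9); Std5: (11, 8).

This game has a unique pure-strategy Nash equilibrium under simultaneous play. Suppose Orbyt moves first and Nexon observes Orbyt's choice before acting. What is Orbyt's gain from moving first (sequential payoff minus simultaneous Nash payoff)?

5

Backward induction with Orbyt moving first.
- Std1 → Nexon plays Gamma (best of 11, 9, 12); Orbyt gets 4.
- Std2 → Nexon plays Alpha (best of 11, 1, 5); Orbyt gets 4.
- Std3 → Nexon plays Gamma (best of 5, 0, 10); Orbyt gets 6.
- Std4 → Nexon plays Gamma (best of 6, 10, 12); Orbyt gets 9.
- Std5 → Nexon plays Beta (best of 7, 12, 11); Orbyt gets 8.
Orbyt's induced payoffs are 4, 4, 6, 9, 8, so Orbyt commits to Std4. Subgame-perfect outcome: (Gamma, Std4) with payoffs (12, 9).
For the simultaneous game, intersect best replies.
Nexon's best replies: Std1→Gamma; Std2→Alpha; Std3→Gamma; Std4→Gamma; Std5→Beta.
Orbyt's best replies: Alpha→Std2; Beta→Std2; Gamma→Std2.
Only (Alpha, Std2) has each player best-responding; Nash payoffs (11, 4).
Orbyt's commitment gain: 9 − 4 = 5.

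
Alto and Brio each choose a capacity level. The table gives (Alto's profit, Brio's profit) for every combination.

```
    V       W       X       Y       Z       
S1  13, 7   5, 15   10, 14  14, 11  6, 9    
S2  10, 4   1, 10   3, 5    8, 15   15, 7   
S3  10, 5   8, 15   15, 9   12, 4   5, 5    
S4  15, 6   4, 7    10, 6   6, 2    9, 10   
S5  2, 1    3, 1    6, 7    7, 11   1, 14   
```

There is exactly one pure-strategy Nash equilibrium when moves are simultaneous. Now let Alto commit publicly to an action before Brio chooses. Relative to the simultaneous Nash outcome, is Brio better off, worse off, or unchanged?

worse off

Work backward from Brio's decision.
- S1 → Brio plays W (best of 7, 15, 14, 11, 9); Alto gets 5.
- S2 → Brio plays Y (best of 4, 10, 5, 15, 7); Alto gets 8.
- S3 → Brio plays W (best of 5, 15, 9, 4, 5); Alto gets 8.
- S4 → Brio plays Z (best of 6, 7, 6, 2, 10); Alto gets 9.
- S5 → Brio plays Z (best of 1, 1, 7, 11, 14); Alto gets 1.
Maximizing over 5, 8, 8, 9, 1, Alto chooses S4. Subgame-perfect outcome: (S4, Z) with payoffs (9, 10).
Now find the simultaneous Nash equilibrium.
Alto's best replies: V→S4; W→S3; X→S3; Y→S1; Z→S2.
Brio's best replies: S1→W; S2→Y; S3→W; S4→Z; S5→Z.
Only (S3, W) has each player best-responding; Nash payoffs (8, 15).
Brio earns 10 sequentially versus 15 at the Nash outcome: worse off.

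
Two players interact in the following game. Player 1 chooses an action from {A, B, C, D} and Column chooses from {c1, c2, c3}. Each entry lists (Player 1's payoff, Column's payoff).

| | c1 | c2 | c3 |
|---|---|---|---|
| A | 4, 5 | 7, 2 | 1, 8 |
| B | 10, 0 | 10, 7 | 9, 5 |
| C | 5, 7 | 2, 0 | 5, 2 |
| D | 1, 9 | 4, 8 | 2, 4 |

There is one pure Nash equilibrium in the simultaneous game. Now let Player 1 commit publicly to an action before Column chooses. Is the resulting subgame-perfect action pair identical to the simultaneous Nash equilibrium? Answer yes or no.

Column best-responds to each possible Player 1 move:
- A: BR = c3, leader payoff 1.
- B: BR = c2, leader payoff 10.
- C: BR = c1, leader payoff 5.
- D: BR = c1, leader payoff 1.
Among 1, 10, 5, 1, the best is 10 at B. Subgame-perfect outcome: (B, c2) with payoffs (10, 7).
Under simultaneous play:
Player 1's best replies: c1→B; c2→B; c3→B.
Column's best replies: A→c3; B→c2; C→c1; D→c1.
Only (B, c2) has each player best-responding; Nash payoffs (10, 7).
Sequential outcome (B, c2) coincides with the Nash profile (B, c2).

yes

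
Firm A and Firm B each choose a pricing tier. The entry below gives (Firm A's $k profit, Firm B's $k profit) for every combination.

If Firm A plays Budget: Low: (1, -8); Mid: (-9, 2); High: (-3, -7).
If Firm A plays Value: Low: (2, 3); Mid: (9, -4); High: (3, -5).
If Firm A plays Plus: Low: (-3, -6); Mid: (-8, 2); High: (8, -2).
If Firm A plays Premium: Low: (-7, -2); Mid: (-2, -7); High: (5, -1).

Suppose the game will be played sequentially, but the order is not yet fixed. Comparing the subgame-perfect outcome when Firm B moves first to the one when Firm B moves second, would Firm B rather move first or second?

first

If Firm A leads: Firm B's best replies are Budget→Mid, Value→Low, Plus→Mid, Premium→High; Firm A's induced payoffs -9, 2, -8, 5; outcome (Premium, High), payoffs (5, -1).
If Firm B leads: Firm A's best replies are Low→Value, Mid→Value, High→Plus; Firm B's induced payoffs 3, -4, -2; outcome (Value, Low), payoffs (2, 3).
Firm B gets 3 moving first and -1 moving second, so Firm B prefers to move first.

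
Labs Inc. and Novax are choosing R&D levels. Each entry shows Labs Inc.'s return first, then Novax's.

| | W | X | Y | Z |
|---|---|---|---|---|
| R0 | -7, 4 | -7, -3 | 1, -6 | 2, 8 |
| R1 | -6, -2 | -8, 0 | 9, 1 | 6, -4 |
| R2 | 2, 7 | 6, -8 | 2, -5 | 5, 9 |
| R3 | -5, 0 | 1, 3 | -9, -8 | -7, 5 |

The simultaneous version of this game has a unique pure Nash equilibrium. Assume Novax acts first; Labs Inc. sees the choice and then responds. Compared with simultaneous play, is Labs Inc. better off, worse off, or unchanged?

Labs Inc. best-responds to each possible Novax move:
- W → Labs Inc. plays R2 (best of -7, -6, 2, -5); Novax gets 7.
- X → Labs Inc. plays R2 (best of -7, -8, 6, 1); Novax gets -8.
- Y → Labs Inc. plays R1 (best of 1, 9, 2, -9); Novax gets 1.
- Z → Labs Inc. plays R1 (best of 2, 6, 5, -7); Novax gets -4.
Maximizing over 7, -8, 1, -4, Novax chooses W. Subgame-perfect outcome: (R2, W) with payoffs (2, 7).
Under simultaneous play:
Labs Inc.'s best replies: W→R2; X→R2; Y→R1; Z→R1.
Novax's best replies: R0→Z; R1→Y; R2→Z; R3→Z.
Only (R1, Y) has each player best-responding; Nash payoffs (9, 1).
Labs Inc. earns 2 sequentially versus 9 at the Nash outcome: worse off.

worse off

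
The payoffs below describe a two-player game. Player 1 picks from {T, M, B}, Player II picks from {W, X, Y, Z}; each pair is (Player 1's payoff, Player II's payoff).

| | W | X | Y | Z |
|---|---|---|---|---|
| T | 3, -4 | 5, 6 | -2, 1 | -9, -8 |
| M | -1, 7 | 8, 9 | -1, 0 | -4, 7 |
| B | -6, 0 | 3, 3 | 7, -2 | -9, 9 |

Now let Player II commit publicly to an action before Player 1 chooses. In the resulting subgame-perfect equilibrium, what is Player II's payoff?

Work backward from Player 1's decision.
- W → Player 1 plays T (best of 3, -1, -6); Player II gets -4.
- X → Player 1 plays M (best of 5, 8, 3); Player II gets 9.
- Y → Player 1 plays B (best of -2, -1, 7); Player II gets -2.
- Z → Player 1 plays M (best of -9, -4, -9); Player II gets 7.
Among -4, 9, -2, 7, the best is 9 at X. Subgame-perfect outcome: (M, X) with payoffs (8, 9).

9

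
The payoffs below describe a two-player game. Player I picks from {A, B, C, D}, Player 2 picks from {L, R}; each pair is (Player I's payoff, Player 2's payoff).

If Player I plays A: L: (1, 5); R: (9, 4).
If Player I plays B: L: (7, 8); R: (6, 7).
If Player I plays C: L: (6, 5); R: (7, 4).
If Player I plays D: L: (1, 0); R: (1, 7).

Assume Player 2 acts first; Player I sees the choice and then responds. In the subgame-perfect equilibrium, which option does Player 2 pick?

L

Solve by backward induction (Player 2 leads).
- L → Player I plays B (best of 1, 7, 6, 1); Player 2 gets 8.
- R → Player I plays A (best of 9, 6, 7, 1); Player 2 gets 4.
Maximizing over 8, 4, Player 2 chooses L. Subgame-perfect outcome: (B, L) with payoffs (7, 8).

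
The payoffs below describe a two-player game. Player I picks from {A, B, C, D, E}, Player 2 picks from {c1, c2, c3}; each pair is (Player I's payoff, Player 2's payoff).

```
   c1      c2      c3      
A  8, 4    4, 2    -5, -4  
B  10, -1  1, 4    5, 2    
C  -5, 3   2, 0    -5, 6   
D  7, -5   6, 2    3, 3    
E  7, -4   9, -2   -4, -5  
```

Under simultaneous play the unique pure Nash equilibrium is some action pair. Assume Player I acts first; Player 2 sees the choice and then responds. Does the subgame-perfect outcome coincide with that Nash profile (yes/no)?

yes

Player 2 best-responds to each possible Player I move:
- A: BR = c1, leader payoff 8.
- B: BR = c2, leader payoff 1.
- C: BR = c3, leader payoff -5.
- D: BR = c3, leader payoff 3.
- E: BR = c2, leader payoff 9.
Player I's induced payoffs are 8, 1, -5, 3, 9, so Player I commits to E. Subgame-perfect outcome: (E, c2) with payoffs (9, -2).
For the simultaneous game, intersect best replies.
Player I's best replies: c1→B; c2→E; c3→B.
Player 2's best replies: A→c1; B→c2; C→c3; D→c3; E→c2.
The unique mutual best reply is (E, c2), giving (9, -2).
Sequential outcome (E, c2) coincides with the Nash profile (E, c2).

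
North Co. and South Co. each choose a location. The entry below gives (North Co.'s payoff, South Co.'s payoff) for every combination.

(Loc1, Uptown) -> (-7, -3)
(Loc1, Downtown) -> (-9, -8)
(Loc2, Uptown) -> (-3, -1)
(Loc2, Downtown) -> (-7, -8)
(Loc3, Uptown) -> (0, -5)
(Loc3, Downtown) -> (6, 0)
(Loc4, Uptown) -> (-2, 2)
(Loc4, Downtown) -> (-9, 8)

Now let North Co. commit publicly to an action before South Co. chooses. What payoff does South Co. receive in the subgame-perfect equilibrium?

Backward induction with North Co. moving first.
- Loc1: BR = Uptown, leader payoff -7.
- Loc2: BR = Uptown, leader payoff -3.
- Loc3: BR = Downtown, leader payoff 6.
- Loc4: BR = Downtown, leader payoff -9.
Among -7, -3, 6, -9, the best is 6 at Loc3. Subgame-perfect outcome: (Loc3, Downtown) with payoffs (6, 0).

0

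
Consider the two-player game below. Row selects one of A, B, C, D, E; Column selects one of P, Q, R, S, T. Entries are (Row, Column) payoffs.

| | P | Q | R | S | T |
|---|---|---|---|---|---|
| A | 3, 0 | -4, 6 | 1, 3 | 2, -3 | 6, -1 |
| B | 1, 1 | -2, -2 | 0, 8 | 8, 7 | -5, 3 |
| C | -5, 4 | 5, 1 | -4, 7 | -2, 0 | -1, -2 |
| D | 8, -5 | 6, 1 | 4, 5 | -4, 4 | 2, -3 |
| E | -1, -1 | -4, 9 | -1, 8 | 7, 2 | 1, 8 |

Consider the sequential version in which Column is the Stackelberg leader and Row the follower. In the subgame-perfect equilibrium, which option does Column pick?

S

Row best-responds to each possible Column move:
- P: Row compares 3, 1, -5, 8, -1 and picks D; Column would get -5.
- Q: Row compares -4, -2, 5, 6, -4 and picks D; Column would get 1.
- R: Row compares 1, 0, -4, 4, -1 and picks D; Column would get 5.
- S: Row compares 2, 8, -2, -4, 7 and picks B; Column would get 7.
- T: Row compares 6, -5, -1, 2, 1 and picks A; Column would get -1.
Maximizing over -5, 1, 5, 7, -1, Column chooses S. Subgame-perfect outcome: (B, S) with payoffs (8, 7).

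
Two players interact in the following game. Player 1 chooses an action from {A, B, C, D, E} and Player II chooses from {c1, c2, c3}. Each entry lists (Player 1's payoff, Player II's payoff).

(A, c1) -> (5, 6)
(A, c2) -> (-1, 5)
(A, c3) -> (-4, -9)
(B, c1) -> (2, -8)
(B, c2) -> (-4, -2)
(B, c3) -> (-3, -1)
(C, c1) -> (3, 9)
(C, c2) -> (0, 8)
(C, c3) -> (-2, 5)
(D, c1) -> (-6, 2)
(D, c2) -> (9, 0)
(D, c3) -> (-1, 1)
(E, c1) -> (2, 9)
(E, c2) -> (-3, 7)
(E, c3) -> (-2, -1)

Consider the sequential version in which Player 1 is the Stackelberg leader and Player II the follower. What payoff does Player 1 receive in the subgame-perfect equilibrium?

Solve by backward induction (Player 1 leads).
- A: Player II compares 6, 5, -9 and picks c1; Player 1 would get 5.
- B: Player II compares -8, -2, -1 and picks c3; Player 1 would get -3.
- C: Player II compares 9, 8, 5 and picks c1; Player 1 would get 3.
- D: Player II compares 2, 0, 1 and picks c1; Player 1 would get -6.
- E: Player II compares 9, 7, -1 and picks c1; Player 1 would get 2.
Maximizing over 5, -3, 3, -6, 2, Player 1 chooses A. Subgame-perfect outcome: (A, c1) with payoffs (5, 6).

5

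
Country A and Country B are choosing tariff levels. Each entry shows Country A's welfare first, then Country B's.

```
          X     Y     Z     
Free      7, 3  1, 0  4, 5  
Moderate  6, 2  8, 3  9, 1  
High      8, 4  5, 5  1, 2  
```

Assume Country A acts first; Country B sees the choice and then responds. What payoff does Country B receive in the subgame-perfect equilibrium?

3

Country B best-responds to each possible Country A move:
- Free: BR = Z, leader payoff 4.
- Moderate: BR = Y, leader payoff 8.
- High: BR = Y, leader payoff 5.
Maximizing over 4, 8, 5, Country A chooses Moderate. Subgame-perfect outcome: (Moderate, Y) with payoffs (8, 3).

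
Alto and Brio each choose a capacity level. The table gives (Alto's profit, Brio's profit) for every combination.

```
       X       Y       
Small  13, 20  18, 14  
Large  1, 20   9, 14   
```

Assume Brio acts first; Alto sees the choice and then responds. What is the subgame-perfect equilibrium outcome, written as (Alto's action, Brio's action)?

(Small, X)

Solve by backward induction (Brio leads).
- X → Alto plays Small (best of 13, 1); Brio gets 20.
- Y → Alto plays Small (best of 18, 9); Brio gets 14.
Brio's induced payoffs are 20, 14, so Brio commits to X. Subgame-perfect outcome: (Small, X) with payoffs (13, 20).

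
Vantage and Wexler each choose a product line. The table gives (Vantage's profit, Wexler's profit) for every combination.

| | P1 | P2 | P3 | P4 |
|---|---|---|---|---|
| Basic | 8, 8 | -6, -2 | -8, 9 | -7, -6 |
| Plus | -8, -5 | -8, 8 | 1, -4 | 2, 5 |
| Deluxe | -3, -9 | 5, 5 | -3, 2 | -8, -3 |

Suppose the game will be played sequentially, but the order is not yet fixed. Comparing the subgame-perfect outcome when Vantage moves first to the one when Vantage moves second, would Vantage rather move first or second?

If Vantage leads: Wexler's best replies are Basic→P3, Plus→P2, Deluxe→P2; Vantage's induced payoffs -8, -8, 5; outcome (Deluxe, P2), payoffs (5, 5).
If Wexler leads: Vantage's best replies are P1→Basic, P2→Deluxe, P3→Plus, P4→Plus; Wexler's induced payoffs 8, 5, -4, 5; outcome (Basic, P1), payoffs (8, 8).
Vantage gets 5 moving first and 8 moving second, so Vantage prefers to move second.

second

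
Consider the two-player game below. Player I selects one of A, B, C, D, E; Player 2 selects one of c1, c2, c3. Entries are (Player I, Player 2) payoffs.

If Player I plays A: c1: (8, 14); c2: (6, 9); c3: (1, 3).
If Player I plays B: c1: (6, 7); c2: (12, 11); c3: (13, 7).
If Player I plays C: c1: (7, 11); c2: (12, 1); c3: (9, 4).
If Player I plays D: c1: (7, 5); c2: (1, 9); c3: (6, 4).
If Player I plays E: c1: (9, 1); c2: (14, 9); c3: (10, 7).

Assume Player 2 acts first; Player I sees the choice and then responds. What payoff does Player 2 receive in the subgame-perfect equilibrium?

9

Player I best-responds to each possible Player 2 move:
- c1 → Player I plays E (best of 8, 6, 7, 7, 9); Player 2 gets 1.
- c2 → Player I plays E (best of 6, 12, 12, 1, 14); Player 2 gets 9.
- c3 → Player I plays B (best of 1, 13, 9, 6, 10); Player 2 gets 7.
Maximizing over 1, 9, 7, Player 2 chooses c2. Subgame-perfect outcome: (E, c2) with payoffs (14, 9).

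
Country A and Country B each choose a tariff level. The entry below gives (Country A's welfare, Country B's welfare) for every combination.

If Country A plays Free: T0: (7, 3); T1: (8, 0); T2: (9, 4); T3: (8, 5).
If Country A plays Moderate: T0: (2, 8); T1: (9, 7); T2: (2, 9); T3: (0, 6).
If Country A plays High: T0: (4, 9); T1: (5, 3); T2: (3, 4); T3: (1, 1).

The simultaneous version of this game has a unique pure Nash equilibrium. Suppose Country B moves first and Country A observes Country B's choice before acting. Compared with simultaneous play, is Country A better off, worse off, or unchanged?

Work backward from Country A's decision.
- T0 → Country A plays Free (best of 7, 2, 4); Country B gets 3.
- T1 → Country A plays Moderate (best of 8, 9, 5); Country B gets 7.
- T2 → Country A plays Free (best of 9, 2, 3); Country B gets 4.
- T3 → Country A plays Free (best of 8, 0, 1); Country B gets 5.
Country B's induced payoffs are 3, 7, 4, 5, so Country B commits to T1. Subgame-perfect outcome: (Moderate, T1) with payoffs (9, 7).
Under simultaneous play:
Country A's best replies: T0→Free; T1→Moderate; T2→Free; T3→Free.
Country B's best replies: Free→T3; Moderate→T2; High→T0.
Only (Free, T3) has each player best-responding; Nash payoffs (8, 5).
Country A earns 9 sequentially versus 8 at the Nash outcome: better off.

better off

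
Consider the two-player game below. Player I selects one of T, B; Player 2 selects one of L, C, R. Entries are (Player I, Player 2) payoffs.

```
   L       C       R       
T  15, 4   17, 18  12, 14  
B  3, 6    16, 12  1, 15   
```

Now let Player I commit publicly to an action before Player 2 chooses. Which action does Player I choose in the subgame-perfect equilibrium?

T

Backward induction with Player I moving first.
- T → Player 2 plays C (best of 4, 18, 14); Player I gets 17.
- B → Player 2 plays R (best of 6, 12, 15); Player I gets 1.
Among 17, 1, the best is 17 at T. Subgame-perfect outcome: (T, C) with payoffs (17, 18).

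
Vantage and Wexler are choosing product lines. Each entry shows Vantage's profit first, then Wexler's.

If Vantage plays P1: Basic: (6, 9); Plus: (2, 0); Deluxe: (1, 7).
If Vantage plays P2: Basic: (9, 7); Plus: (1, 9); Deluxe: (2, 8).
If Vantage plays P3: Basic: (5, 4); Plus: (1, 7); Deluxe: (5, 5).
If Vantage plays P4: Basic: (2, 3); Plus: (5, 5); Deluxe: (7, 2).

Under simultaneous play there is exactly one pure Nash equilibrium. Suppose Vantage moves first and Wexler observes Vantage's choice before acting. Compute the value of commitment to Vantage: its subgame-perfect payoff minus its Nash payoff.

Solve by backward induction (Vantage leads).
- P1: Wexler compares 9, 0, 7 and picks Basic; Vantage would get 6.
- P2: Wexler compares 7, 9, 8 and picks Plus; Vantage would get 1.
- P3: Wexler compares 4, 7, 5 and picks Plus; Vantage would get 1.
- P4: Wexler compares 3, 5, 2 and picks Plus; Vantage would get 5.
Among 6, 1, 1, 5, the best is 6 at P1. Subgame-perfect outcome: (P1, Basic) with payoffs (6, 9).
Under simultaneous play:
Vantage's best replies: Basic→P2; Plus→P4; Deluxe→P4.
Wexler's best replies: P1→Basic; P2→Plus; P3→Plus; P4→Plus.
The unique mutual best reply is (P4, Plus), giving (5, 5).
Vantage's commitment gain: 6 − 5 = 1.

1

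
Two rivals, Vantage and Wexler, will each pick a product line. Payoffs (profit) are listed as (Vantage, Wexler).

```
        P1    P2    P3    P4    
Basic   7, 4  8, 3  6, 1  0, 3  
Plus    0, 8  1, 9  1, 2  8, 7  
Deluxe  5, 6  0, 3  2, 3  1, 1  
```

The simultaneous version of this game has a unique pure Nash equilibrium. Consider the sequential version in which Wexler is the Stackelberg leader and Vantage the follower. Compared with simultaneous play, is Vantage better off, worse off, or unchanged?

better off

Work backward from Vantage's decision.
- P1: BR = Basic, leader payoff 4.
- P2: BR = Basic, leader payoff 3.
- P3: BR = Basic, leader payoff 1.
- P4: BR = Plus, leader payoff 7.
Among 4, 3, 1, 7, the best is 7 at P4. Subgame-perfect outcome: (Plus, P4) with payoffs (8, 7).
Under simultaneous play:
Vantage's best replies: P1→Basic; P2→Basic; P3→Basic; P4→Plus.
Wexler's best replies: Basic→P1; Plus→P2; Deluxe→P1.
Only (Basic, P1) has each player best-responding; Nash payoffs (7, 4).
Vantage earns 8 sequentially versus 7 at the Nash outcome: better off.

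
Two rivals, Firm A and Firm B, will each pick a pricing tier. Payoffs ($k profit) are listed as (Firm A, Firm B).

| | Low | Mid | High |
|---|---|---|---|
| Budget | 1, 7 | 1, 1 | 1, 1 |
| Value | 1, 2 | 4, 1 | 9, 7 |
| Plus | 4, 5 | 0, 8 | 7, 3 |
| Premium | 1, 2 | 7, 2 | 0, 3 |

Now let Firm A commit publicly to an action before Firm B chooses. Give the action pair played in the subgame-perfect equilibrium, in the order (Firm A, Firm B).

Firm B best-responds to each possible Firm A move:
- Budget: BR = Low, leader payoff 1.
- Value: BR = High, leader payoff 9.
- Plus: BR = Mid, leader payoff 0.
- Premium: BR = High, leader payoff 0.
Among 1, 9, 0, 0, the best is 9 at Value. Subgame-perfect outcome: (Value, High) with payoffs (9, 7).

(Value, High)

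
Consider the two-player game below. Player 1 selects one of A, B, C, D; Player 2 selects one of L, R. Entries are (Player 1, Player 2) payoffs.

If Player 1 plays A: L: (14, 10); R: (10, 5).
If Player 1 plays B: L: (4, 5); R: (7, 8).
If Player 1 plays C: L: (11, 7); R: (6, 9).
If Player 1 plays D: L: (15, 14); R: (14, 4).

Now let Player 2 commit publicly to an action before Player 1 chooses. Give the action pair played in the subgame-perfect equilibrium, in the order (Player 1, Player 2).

Player 1 best-responds to each possible Player 2 move:
- L: Player 1 compares 14, 4, 11, 15 and picks D; Player 2 would get 14.
- R: Player 1 compares 10, 7, 6, 14 and picks D; Player 2 would get 4.
Maximizing over 14, 4, Player 2 chooses L. Subgame-perfect outcome: (D, L) with payoffs (15, 14).

(D, L)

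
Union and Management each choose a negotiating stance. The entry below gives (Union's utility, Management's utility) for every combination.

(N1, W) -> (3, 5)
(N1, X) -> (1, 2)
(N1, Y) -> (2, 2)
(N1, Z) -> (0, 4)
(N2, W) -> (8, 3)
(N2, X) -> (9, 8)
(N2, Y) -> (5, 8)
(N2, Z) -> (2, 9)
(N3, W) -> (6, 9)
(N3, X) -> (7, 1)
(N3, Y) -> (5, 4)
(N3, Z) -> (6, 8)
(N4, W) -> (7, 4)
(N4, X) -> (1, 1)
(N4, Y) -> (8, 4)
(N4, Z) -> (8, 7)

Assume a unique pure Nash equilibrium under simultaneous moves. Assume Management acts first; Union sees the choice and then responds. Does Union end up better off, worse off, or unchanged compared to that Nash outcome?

Union best-responds to each possible Management move:
- W: BR = N2, leader payoff 3.
- X: BR = N2, leader payoff 8.
- Y: BR = N4, leader payoff 4.
- Z: BR = N4, leader payoff 7.
Maximizing over 3, 8, 4, 7, Management chooses X. Subgame-perfect outcome: (N2, X) with payoffs (9, 8).
For the simultaneous game, intersect best replies.
Union's best replies: W→N2; X→N2; Y→N4; Z→N4.
Management's best replies: N1→W; N2→Z; N3→W; N4→Z.
The unique mutual best reply is (N4, Z), giving (8, 7).
Union earns 9 sequentially versus 8 at the Nash outcome: better off.

better off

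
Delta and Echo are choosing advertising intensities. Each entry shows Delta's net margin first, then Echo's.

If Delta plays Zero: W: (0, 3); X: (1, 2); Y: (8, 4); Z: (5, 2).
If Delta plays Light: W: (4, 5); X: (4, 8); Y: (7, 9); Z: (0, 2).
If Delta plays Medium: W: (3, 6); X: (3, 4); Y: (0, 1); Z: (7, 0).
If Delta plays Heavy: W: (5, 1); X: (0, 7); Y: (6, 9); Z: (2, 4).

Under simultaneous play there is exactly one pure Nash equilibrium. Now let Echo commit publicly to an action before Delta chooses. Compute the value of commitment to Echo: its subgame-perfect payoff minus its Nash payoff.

4

Backward induction with Echo moving first.
- W: Delta compares 0, 4, 3, 5 and picks Heavy; Echo would get 1.
- X: Delta compares 1, 4, 3, 0 and picks Light; Echo would get 8.
- Y: Delta compares 8, 7, 0, 6 and picks Zero; Echo would get 4.
- Z: Delta compares 5, 0, 7, 2 and picks Medium; Echo would get 0.
Among 1, 8, 4, 0, the best is 8 at X. Subgame-perfect outcome: (Light, X) with payoffs (4, 8).
Now find the simultaneous Nash equilibrium.
Delta's best replies: W→Heavy; X→Light; Y→Zero; Z→Medium.
Echo's best replies: Zero→Y; Light→Y; Medium→W; Heavy→Y.
Only (Zero, Y) has each player best-responding; Nash payoffs (8, 4).
Echo's commitment gain: 8 − 4 = 4.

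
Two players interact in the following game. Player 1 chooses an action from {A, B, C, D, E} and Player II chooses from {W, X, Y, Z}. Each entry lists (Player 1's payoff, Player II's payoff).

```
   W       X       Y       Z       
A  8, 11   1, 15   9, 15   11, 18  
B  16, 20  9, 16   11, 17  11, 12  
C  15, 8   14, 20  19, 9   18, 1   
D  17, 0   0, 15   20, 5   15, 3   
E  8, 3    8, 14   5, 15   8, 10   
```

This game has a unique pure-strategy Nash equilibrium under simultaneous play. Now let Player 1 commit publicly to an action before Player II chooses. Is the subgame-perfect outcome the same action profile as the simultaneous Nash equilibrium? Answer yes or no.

Work backward from Player II's decision.
- A → Player II plays Z (best of 11, 15, 15, 18); Player 1 gets 11.
- B → Player II plays W (best of 20, 16, 17, 12); Player 1 gets 16.
- C → Player II plays X (best of 8, 20, 9, 1); Player 1 gets 14.
- D → Player II plays X (best of 0, 15, 5, 3); Player 1 gets 0.
- E → Player II plays Y (best of 3, 14, 15, 10); Player 1 gets 5.
Among 11, 16, 14, 0, 5, the best is 16 at B. Subgame-perfect outcome: (B, W) with payoffs (16, 20).
Under simultaneous play:
Player 1's best replies: W→D; X→C; Y→D; Z→C.
Player II's best replies: A→Z; B→W; C→X; D→X; E→Y.
The unique mutual best reply is (C, X), giving (14, 20).
Sequential outcome (B, W) differs from the Nash profile (C, X).

no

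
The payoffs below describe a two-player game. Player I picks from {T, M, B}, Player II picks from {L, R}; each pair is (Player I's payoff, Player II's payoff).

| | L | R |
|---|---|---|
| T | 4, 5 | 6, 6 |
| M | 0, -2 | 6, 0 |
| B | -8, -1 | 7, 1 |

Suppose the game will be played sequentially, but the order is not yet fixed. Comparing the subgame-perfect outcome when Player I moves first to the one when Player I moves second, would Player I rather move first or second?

first

If Player I leads: Player II's best replies are T→R, M→R, B→R; Player I's induced payoffs 6, 6, 7; outcome (B, R), payoffs (7, 1).
If Player II leads: Player I's best replies are L→T, R→B; Player II's induced payoffs 5, 1; outcome (T, L), payoffs (4, 5).
Player I gets 7 moving first and 4 moving second, so Player I prefers to move first.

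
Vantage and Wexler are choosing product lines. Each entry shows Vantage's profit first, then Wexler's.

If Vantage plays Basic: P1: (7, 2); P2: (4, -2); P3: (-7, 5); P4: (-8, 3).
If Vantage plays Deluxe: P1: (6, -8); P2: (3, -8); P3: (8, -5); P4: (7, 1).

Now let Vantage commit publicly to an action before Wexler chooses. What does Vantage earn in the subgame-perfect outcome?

7

Solve by backward induction (Vantage leads).
- Basic → Wexler plays P3 (best of 2, -2, 5, 3); Vantage gets -7.
- Deluxe → Wexler plays P4 (best of -8, -8, -5, 1); Vantage gets 7.
Among -7, 7, the best is 7 at Deluxe. Subgame-perfect outcome: (Deluxe, P4) with payoffs (7, 1).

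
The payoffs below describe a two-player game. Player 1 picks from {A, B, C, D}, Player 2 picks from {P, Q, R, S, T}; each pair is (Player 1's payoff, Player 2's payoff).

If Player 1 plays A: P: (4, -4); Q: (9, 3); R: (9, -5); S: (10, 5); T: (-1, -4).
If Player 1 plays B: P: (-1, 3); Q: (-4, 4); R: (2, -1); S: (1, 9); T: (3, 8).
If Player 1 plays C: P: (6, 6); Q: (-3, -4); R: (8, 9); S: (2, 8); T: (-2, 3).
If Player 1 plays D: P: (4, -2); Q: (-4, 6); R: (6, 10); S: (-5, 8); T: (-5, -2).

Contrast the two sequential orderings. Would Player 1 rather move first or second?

If Player 1 leads: Player 2's best replies are A→S, B→S, C→R, D→R; Player 1's induced payoffs 10, 1, 8, 6; outcome (A, S), payoffs (10, 5).
If Player 2 leads: Player 1's best replies are P→C, Q→A, R→A, S→A, T→B; Player 2's induced payoffs 6, 3, -5, 5, 8; outcome (B, T), payoffs (3, 8).
Player 1 gets 10 moving first and 3 moving second, so Player 1 prefers to move first.

first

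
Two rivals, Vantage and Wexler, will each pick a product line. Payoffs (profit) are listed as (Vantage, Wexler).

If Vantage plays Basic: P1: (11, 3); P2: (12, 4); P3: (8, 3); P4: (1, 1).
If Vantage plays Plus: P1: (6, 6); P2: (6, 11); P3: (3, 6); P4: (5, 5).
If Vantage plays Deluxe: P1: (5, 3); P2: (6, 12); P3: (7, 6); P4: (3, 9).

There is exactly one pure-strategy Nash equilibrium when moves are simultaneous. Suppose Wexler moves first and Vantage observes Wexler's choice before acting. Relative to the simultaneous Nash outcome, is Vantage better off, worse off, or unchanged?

Backward induction with Wexler moving first.
- P1 → Vantage plays Basic (best of 11, 6, 5); Wexler gets 3.
- P2 → Vantage plays Basic (best of 12, 6, 6); Wexler gets 4.
- P3 → Vantage plays Basic (best of 8, 3, 7); Wexler gets 3.
- P4 → Vantage plays Plus (best of 1, 5, 3); Wexler gets 5.
Maximizing over 3, 4, 3, 5, Wexler chooses P4. Subgame-perfect outcome: (Plus, P4) with payoffs (5, 5).
Now find the simultaneous Nash equilibrium.
Vantage's best replies: P1→Basic; P2→Basic; P3→Basic; P4→Plus.
Wexler's best replies: Basic→P2; Plus→P2; Deluxe→P2.
Only (Basic, P2) has each player best-responding; Nash payoffs (12, 4).
Vantage earns 5 sequentially versus 12 at the Nash outcome: worse off.

worse off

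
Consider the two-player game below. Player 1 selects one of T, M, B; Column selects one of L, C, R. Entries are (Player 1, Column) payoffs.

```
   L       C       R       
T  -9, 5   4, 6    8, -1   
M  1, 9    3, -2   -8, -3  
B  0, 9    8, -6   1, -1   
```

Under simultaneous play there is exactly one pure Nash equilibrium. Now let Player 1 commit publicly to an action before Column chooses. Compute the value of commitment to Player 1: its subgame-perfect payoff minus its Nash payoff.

3

Column best-responds to each possible Player 1 move:
- T → Column plays C (best of 5, 6, -1); Player 1 gets 4.
- M → Column plays L (best of 9, -2, -3); Player 1 gets 1.
- B → Column plays L (best of 9, -6, -1); Player 1 gets 0.
Among 4, 1, 0, the best is 4 at T. Subgame-perfect outcome: (T, C) with payoffs (4, 6).
For the simultaneous game, intersect best replies.
Player 1's best replies: L→M; C→B; R→T.
Column's best replies: T→C; M→L; B→L.
The unique mutual best reply is (M, L), giving (1, 9).
Player 1's commitment gain: 4 − 1 = 3.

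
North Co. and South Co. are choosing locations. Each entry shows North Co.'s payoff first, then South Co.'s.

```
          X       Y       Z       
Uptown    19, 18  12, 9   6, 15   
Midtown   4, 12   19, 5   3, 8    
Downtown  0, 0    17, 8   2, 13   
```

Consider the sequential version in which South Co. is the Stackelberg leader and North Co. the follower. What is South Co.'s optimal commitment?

Backward induction with South Co. moving first.
- X: North Co. compares 19, 4, 0 and picks Uptown; South Co. would get 18.
- Y: North Co. compares 12, 19, 17 and picks Midtown; South Co. would get 5.
- Z: North Co. compares 6, 3, 2 and picks Uptown; South Co. would get 15.
South Co.'s induced payoffs are 18, 5, 15, so South Co. commits to X. Subgame-perfect outcome: (Uptown, X) with payoffs (19, 18).

X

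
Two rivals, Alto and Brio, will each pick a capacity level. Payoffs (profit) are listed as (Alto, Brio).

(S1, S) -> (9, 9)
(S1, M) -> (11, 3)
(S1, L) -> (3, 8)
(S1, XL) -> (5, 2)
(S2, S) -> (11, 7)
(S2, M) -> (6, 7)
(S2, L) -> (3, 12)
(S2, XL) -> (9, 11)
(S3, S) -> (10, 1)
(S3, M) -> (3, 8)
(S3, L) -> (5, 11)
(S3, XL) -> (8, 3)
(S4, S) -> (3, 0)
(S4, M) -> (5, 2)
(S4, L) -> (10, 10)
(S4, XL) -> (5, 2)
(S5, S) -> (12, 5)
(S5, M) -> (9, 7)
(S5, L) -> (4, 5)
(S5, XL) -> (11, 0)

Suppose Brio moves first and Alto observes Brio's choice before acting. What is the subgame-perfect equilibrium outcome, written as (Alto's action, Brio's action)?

(S4, L)

Alto best-responds to each possible Brio move:
- S: Alto compares 9, 11, 10, 3, 12 and picks S5; Brio would get 5.
- M: Alto compares 11, 6, 3, 5, 9 and picks S1; Brio would get 3.
- L: Alto compares 3, 3, 5, 10, 4 and picks S4; Brio would get 10.
- XL: Alto compares 5, 9, 8, 5, 11 and picks S5; Brio would get 0.
Among 5, 3, 10, 0, the best is 10 at L. Subgame-perfect outcome: (S4, L) with payoffs (10, 10).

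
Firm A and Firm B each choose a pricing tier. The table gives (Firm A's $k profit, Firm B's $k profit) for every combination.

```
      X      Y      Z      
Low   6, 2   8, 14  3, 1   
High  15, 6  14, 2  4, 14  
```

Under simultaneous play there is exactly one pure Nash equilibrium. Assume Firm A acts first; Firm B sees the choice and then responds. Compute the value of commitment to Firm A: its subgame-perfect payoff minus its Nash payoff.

Firm B best-responds to each possible Firm A move:
- Low → Firm B plays Y (best of 2, 14, 1); Firm A gets 8.
- High → Firm B plays Z (best of 6, 2, 14); Firm A gets 4.
Among 8, 4, the best is 8 at Low. Subgame-perfect outcome: (Low, Y) with payoffs (8, 14).
Under simultaneous play:
Firm A's best replies: X→High; Y→High; Z→High.
Firm B's best replies: Low→Y; High→Z.
The unique mutual best reply is (High, Z), giving (4, 14).
Firm A's commitment gain: 8 − 4 = 4.

4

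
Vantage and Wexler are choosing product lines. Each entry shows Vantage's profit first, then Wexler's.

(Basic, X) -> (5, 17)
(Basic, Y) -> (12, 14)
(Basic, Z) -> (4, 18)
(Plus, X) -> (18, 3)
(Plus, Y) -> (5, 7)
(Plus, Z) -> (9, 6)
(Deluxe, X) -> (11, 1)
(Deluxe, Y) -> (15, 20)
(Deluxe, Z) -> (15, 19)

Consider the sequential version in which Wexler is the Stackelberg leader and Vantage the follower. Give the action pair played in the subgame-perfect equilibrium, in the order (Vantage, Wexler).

Backward induction with Wexler moving first.
- X: BR = Plus, leader payoff 3.
- Y: BR = Deluxe, leader payoff 20.
- Z: BR = Deluxe, leader payoff 19.
Maximizing over 3, 20, 19, Wexler chooses Y. Subgame-perfect outcome: (Deluxe, Y) with payoffs (15, 20).

(Deluxe, Y)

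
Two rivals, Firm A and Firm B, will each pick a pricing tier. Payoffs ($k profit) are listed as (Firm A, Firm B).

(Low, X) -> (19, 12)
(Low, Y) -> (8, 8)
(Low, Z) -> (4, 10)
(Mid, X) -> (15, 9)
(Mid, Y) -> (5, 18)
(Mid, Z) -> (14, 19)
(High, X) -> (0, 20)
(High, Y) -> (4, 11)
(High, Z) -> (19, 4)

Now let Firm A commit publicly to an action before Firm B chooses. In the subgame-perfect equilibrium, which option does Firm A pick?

Work backward from Firm B's decision.
- Low: BR = X, leader payoff 19.
- Mid: BR = Z, leader payoff 14.
- High: BR = X, leader payoff 0.
Maximizing over 19, 14, 0, Firm A chooses Low. Subgame-perfect outcome: (Low, X) with payoffs (19, 12).

Low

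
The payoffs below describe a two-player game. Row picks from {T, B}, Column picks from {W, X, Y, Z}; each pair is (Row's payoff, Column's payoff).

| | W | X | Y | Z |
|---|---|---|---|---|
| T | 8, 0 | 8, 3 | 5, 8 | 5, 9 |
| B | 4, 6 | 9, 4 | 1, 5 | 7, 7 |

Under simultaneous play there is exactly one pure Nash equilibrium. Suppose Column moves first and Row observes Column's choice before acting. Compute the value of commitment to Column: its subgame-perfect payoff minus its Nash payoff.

Work backward from Row's decision.
- W: BR = T, leader payoff 0.
- X: BR = B, leader payoff 4.
- Y: BR = T, leader payoff 8.
- Z: BR = B, leader payoff 7.
Column's induced payoffs are 0, 4, 8, 7, so Column commits to Y. Subgame-perfect outcome: (T, Y) with payoffs (5, 8).
Under simultaneous play:
Row's best replies: W→T; X→B; Y→T; Z→B.
Column's best replies: T→Z; B→Z.
The unique mutual best reply is (B, Z), giving (7, 7).
Column's commitment gain: 8 − 7 = 1.

1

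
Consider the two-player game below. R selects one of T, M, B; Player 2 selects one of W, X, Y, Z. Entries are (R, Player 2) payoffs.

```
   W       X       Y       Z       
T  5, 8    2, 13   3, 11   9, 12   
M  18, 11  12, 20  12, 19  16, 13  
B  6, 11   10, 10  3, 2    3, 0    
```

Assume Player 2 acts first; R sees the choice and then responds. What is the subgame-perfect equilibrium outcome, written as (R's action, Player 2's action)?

(M, X)

Solve by backward induction (Player 2 leads).
- W → R plays M (best of 5, 18, 6); Player 2 gets 11.
- X → R plays M (best of 2, 12, 10); Player 2 gets 20.
- Y → R plays M (best of 3, 12, 3); Player 2 gets 19.
- Z → R plays M (best of 9, 16, 3); Player 2 gets 13.
Player 2's induced payoffs are 11, 20, 19, 13, so Player 2 commits to X. Subgame-perfect outcome: (M, X) with payoffs (12, 20).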